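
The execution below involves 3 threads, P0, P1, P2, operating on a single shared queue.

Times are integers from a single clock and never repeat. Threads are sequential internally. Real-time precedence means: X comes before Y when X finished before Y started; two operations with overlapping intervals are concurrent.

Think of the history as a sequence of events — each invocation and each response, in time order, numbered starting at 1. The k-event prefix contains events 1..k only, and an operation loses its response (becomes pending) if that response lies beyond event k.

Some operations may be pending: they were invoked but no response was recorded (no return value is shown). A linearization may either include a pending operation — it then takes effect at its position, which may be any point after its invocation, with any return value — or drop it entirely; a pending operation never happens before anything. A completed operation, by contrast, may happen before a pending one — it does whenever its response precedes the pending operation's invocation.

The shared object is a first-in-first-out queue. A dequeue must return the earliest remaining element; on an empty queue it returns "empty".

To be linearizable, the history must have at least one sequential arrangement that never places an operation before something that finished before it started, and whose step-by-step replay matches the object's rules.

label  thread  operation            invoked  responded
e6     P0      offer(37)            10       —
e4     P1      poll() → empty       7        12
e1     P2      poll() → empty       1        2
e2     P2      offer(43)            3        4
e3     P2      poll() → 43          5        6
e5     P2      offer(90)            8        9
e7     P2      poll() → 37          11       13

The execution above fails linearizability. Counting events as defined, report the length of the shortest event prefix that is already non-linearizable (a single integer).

one valid order for events 1..12 is e1, e2, e3, e4, e5:
step 1: e1 poll() → empty — queue <>
step 2: e2 offer(43) — queue <43>
step 3: e3 poll() → 43 — queue <>
step 4: e4 poll() → empty — queue <>
step 5: e5 offer(90) — queue <90>
once event 13 joins (e7's response, time 13), exhaustive search finds no witness
completion choices over the 1 pending operation (e6) were checked; none helps
e.g. e1, e2, e3, e4, e5, e7 (pending dropped): illegal at step 6, since e7 poll() → 37 cannot apply there
e.g. e1, e2, e3, e5, e4, e7 (pending dropped): illegal at step 5, since e4 poll() → empty cannot apply there

13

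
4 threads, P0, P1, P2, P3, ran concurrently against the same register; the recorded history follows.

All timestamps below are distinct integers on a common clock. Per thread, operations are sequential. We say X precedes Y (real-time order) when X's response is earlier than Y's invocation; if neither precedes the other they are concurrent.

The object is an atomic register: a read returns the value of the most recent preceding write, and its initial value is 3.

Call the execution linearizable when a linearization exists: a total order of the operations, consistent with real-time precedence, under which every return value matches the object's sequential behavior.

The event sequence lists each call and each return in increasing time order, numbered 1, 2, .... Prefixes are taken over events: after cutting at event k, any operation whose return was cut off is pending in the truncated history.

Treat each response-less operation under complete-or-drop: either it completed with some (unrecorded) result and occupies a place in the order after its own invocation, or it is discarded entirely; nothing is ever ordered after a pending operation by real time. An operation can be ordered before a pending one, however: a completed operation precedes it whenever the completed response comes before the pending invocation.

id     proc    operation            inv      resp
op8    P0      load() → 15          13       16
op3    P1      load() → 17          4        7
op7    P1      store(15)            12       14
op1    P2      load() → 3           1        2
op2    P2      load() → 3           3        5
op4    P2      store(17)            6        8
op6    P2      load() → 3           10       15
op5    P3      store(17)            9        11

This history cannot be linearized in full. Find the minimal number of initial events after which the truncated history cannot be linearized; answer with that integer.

15

one valid order for events 1..14 is op1, op2, op4, op3, op5, op6, op7:
after step 1 (op1 load() → 3): value 3
after step 2 (op2 load() → 3): value 3
after step 3 (op4 store(17)): value 17
after step 4 (op3 load() → 17): value 17
after step 5 (op5 store(17)): value 17
after step 6 (op6 load() (pending, included)): value 17
after step 7 (op7 store(15)): value 15
adding event 15 (op6 responds at 15) leaves no legal real-time order
no completion choice of the 1 pending operation (op8) rescues it — every subset was tried
one such order, op1, op2, op3, op4, op5, op6, op7 (pending dropped), breaks at step 3 where op3 load() → 17 is illegal
one such order, op1, op2, op3, op4, op5, op7, op6 (pending dropped), breaks at step 3 where op3 load() → 17 is illegal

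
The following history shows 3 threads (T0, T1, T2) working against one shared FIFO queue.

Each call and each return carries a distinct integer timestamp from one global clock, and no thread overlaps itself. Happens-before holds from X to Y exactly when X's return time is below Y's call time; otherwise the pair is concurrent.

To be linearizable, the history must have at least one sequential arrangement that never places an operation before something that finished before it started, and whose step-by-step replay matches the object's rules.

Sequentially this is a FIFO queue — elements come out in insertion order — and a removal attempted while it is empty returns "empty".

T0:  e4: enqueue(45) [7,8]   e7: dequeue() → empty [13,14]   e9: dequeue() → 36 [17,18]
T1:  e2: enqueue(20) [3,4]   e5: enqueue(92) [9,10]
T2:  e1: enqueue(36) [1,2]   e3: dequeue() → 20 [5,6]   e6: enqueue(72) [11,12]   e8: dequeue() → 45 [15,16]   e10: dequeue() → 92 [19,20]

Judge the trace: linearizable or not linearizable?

not linearizable

the violation lands at event 6, e3's response at time 6: events 1..5 linearize, events 1..6 do not
exhaustive check: the 3 completed FIFO queue ops admit one real-time order; illegal
take e1, e2, e3: step 3 already fails, because e3 dequeue() → 20 cannot occur there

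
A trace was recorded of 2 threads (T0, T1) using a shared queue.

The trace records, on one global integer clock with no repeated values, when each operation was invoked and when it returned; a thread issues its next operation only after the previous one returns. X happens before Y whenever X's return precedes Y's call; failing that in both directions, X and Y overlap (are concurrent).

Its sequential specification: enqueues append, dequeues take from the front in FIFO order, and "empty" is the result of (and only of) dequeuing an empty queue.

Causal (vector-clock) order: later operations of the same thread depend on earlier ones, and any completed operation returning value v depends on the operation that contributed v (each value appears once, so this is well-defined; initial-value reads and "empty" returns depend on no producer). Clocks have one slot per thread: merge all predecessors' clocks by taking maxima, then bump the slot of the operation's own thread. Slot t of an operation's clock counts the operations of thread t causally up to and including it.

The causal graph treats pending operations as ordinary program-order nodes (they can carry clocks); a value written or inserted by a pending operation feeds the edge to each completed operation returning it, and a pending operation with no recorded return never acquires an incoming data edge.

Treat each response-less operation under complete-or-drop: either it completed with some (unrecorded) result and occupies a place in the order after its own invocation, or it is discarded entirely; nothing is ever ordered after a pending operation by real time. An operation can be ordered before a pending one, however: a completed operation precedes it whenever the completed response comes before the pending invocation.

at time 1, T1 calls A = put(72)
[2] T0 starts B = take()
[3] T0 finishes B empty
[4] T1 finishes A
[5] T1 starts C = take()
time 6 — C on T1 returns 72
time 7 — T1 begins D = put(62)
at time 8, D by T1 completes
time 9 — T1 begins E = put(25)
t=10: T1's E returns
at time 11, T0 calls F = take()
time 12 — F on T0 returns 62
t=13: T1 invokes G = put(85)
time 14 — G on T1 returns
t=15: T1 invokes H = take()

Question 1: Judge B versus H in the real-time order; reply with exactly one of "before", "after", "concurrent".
before

B spans [2,3], H spans [15,…)
resp(B)=3 < inv(H)=15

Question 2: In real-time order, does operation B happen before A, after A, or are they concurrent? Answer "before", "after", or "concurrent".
concurrent

B spans [2,3], A spans [1,4]
the intervals overlap in both directions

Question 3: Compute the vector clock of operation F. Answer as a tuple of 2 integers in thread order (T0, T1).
(2, 3)

no predecessors for A (invoked 1): T1 increments from zero → (0, 1)
no predecessors for B (invoked 2): T0 increments from zero → (1, 0)
C, invoked 5, takes VC(A)=(0, 1) under max, adds 1 for T1 → (0, 2)
D, invoked 7, takes VC(C)=(0, 2) under max, adds 1 for T1 → (0, 3)
E, invoked 9, takes VC(D)=(0, 3) under max, adds 1 for T1 → (0, 4)
G, invoked 13, takes VC(E)=(0, 4) under max, adds 1 for T1 → (0, 5)
F, invoked 11, takes VC(B)=(1, 0), VC(D)=(0, 3) under max, adds 1 for T0 → (2, 3)
H, invoked 15, takes VC(G)=(0, 5) under max, adds 1 for T1 → (0, 6)
target: VC(F) = (2, 3)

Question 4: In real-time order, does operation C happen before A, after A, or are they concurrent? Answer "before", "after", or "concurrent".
after

C spans [5,6], A spans [1,4]
resp(A)=4 < inv(C)=5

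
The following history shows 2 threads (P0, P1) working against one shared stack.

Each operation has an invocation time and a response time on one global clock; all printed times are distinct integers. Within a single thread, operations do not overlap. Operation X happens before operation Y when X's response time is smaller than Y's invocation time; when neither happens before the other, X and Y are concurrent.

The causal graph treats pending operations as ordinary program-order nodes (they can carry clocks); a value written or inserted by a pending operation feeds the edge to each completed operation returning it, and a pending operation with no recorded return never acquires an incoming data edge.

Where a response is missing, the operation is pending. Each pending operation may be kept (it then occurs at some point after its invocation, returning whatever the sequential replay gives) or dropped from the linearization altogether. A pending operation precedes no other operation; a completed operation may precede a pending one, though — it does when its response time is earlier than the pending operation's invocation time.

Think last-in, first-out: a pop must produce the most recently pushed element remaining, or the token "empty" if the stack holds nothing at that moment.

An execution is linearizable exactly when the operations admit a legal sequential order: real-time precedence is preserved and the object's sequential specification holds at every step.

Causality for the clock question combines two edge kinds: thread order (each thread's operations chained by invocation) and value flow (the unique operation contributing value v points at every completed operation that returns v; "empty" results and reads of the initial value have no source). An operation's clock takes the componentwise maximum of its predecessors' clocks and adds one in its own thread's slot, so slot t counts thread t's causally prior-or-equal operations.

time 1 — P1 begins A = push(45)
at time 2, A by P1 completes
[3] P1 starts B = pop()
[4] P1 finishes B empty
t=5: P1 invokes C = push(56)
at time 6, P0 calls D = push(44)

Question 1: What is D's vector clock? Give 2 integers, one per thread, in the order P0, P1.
root op A, invoked 1: fresh clock plus P1's own tick → (0, 1)
root op D, invoked 6: fresh clock plus P0's own tick → (1, 0)
B (invocation 3): componentwise max over VC(A)=(0, 1), +1 at P1, giving (0, 2)
C (invocation 5): componentwise max over VC(B)=(0, 2), +1 at P1, giving (0, 3)
target: VC(D) = (1, 0)

(1, 0)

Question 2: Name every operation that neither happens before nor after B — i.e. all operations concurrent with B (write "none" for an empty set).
overlap test against B [3,4]: concurrent iff the interval meets 3..4
A [1,2]: before
C [5,…): after
D [6,…): after

none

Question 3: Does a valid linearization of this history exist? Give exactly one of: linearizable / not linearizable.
through event 3 a valid linearization exists; event 4 (B responding at time 4) ends that
the completed operations (2 total) allow one real-time order; the stack replay rejects it
one such order, A, B, breaks at step 2 where B pop() → empty is illegal

not linearizable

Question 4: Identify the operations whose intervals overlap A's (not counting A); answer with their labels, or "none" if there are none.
A spans [1,2]: anything still running between times 1 and 2 counts as concurrent
B [3,4]: after
C [5,…): after
D [6,…): after

none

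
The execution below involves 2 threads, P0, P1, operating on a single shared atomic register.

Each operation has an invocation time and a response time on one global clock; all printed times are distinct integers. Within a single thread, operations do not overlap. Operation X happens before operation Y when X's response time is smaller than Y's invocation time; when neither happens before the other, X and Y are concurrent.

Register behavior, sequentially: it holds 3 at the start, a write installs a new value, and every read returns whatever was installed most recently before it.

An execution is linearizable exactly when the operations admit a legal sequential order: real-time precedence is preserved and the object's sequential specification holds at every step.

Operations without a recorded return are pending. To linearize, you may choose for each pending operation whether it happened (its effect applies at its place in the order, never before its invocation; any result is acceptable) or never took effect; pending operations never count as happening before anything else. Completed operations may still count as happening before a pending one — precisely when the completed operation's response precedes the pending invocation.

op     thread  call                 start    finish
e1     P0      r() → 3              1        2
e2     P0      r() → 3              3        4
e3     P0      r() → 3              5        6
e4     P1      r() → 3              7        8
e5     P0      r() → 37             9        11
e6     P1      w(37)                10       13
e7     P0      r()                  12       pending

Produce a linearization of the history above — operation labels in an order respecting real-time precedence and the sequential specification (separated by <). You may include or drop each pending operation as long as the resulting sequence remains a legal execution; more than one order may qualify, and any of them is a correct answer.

e1 < e2 < e3 < e4 < e6 < e5

after step 1 (e1 r() → 3): value 3
after step 2 (e2 r() → 3): value 3
after step 3 (e3 r() → 3): value 3
after step 4 (e4 r() → 3): value 3
after step 5 (e6 w(37)): value 37
after step 6 (e5 r() → 37): value 37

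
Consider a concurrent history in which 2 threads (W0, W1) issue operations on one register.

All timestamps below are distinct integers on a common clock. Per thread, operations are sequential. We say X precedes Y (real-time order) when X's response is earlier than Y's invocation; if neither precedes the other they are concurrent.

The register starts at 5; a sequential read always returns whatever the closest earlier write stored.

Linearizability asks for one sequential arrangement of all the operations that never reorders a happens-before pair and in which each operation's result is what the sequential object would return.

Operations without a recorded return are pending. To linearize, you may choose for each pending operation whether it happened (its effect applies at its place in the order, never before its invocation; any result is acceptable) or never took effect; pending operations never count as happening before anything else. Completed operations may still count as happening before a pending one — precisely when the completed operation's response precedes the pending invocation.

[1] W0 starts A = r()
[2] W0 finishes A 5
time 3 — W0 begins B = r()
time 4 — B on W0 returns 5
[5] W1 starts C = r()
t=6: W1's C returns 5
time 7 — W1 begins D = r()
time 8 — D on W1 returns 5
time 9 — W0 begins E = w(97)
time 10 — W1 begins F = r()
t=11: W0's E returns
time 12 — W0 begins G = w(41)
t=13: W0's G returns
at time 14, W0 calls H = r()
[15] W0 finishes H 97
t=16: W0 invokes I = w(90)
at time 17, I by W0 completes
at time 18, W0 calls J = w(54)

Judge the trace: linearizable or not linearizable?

not linearizable

already the first 15 events (up to H's response at time 15) admit no linearization; the first 14 still do
exactly one order of the 7 completed ops respects real time; the register replay fails
every completion of the 1 pending operation (F) was checked; none linearizes
for example A, B, C, D, E, G, H (pending dropped) fails at step 7: H r() → 97 is not legal there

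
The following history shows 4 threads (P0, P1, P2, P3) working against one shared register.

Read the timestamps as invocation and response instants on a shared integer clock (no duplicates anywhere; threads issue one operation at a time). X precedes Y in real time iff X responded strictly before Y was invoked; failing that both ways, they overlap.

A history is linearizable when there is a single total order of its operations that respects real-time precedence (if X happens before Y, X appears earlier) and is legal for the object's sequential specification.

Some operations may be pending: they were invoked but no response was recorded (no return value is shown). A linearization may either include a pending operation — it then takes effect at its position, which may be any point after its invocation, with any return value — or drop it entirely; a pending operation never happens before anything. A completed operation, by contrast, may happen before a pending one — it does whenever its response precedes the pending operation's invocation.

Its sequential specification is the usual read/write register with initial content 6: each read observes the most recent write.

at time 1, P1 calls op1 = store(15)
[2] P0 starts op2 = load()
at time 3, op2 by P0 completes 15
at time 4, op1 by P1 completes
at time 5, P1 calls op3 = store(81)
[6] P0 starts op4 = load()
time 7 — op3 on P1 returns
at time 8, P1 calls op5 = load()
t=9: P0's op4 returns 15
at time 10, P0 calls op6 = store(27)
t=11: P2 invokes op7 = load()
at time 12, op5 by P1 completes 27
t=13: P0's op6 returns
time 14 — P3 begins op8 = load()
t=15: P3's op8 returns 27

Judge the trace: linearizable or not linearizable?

linearizable

witness order: op1, op2, op4, op3, op6, op5, op7, op8
1. op1 store(15), leaving value 15
2. op2 load() → 15, leaving value 15
3. op4 load() → 15, leaving value 15
4. op3 store(81), leaving value 81
5. op6 store(27), leaving value 27
6. op5 load() → 27, leaving value 27
7. op7 load() (pending, included), leaving value 27
8. op8 load() → 27, leaving value 27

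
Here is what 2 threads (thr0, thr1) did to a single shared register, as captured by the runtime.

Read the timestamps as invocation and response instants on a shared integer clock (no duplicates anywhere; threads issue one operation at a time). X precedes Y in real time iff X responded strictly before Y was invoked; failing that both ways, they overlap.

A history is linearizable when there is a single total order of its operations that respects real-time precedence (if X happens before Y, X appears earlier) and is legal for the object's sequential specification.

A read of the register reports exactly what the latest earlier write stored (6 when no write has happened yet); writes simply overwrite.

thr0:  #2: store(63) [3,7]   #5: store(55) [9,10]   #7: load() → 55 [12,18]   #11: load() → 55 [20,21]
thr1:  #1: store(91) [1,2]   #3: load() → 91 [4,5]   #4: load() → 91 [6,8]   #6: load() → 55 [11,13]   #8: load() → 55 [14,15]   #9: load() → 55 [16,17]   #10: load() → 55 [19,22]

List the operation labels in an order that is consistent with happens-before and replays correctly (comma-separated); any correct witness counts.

after step 1 (#1 store(91)): value 91
after step 2 (#3 load() → 91): value 91
after step 3 (#4 load() → 91): value 91
after step 4 (#2 store(63)): value 63
after step 5 (#5 store(55)): value 55
after step 6 (#6 load() → 55): value 55
after step 7 (#7 load() → 55): value 55
after step 8 (#8 load() → 55): value 55
after step 9 (#9 load() → 55): value 55
after step 10 (#10 load() → 55): value 55
after step 11 (#11 load() → 55): value 55

#1, #3, #4, #2, #5, #6, #7, #8, #9, #10, #11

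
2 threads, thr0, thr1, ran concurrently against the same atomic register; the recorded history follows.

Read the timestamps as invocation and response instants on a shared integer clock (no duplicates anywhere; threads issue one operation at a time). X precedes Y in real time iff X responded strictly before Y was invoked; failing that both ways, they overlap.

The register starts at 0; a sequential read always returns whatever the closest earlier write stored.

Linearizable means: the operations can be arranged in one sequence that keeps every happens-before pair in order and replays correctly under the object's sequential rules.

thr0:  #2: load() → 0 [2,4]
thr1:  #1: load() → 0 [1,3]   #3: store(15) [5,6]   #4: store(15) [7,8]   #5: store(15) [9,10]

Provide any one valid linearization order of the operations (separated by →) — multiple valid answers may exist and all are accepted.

after step 1 (#1 load() → 0): value 0
after step 2 (#2 load() → 0): value 0
after step 3 (#3 store(15)): value 15
after step 4 (#4 store(15)): value 15
after step 5 (#5 store(15)): value 15

#1 → #2 → #3 → #4 → #5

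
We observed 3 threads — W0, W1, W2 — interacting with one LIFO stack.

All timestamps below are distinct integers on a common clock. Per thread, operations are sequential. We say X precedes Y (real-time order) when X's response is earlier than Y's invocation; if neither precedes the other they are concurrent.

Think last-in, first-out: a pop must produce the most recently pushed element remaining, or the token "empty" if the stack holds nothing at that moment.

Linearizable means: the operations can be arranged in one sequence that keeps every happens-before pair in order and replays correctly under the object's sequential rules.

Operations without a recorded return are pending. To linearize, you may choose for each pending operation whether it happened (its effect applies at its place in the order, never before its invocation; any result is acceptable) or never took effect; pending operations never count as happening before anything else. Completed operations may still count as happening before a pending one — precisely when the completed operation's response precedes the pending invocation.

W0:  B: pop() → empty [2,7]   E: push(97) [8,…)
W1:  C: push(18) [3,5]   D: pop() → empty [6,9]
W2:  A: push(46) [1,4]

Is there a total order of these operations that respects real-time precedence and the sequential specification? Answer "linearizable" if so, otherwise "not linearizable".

not linearizable

through event 8 a valid linearization exists; event 9 (D responding at time 9) ends that
every one of the 8 real-time-consistent orders over 4 completed LIFO stack ops fails the sequential spec
include/drop combinations of the 1 pending operation (E) were all tried; none helps
take A, B, C, D (pending dropped): step 2 already fails, because B pop() → empty cannot occur there
take A, C, B, D (pending dropped): step 3 already fails, because B pop() → empty cannot occur there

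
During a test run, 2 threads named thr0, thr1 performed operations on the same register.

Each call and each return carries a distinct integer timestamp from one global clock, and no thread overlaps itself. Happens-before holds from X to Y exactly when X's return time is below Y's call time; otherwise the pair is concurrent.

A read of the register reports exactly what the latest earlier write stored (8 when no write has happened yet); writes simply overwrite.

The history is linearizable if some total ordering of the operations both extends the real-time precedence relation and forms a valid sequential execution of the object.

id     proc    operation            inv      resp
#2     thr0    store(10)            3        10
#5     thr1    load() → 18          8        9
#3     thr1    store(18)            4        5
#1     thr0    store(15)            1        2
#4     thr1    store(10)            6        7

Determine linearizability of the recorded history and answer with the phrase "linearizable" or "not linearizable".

not linearizable

prefix check: 1..8 passes, 1..9 fails once #5's time-9 response joins
the sole real-time-consistent order of 4 completed operations fails the register replay
no escape via the 1 pending operation (#2): every completion choice fails
one such order, #1, #3, #4, #5 (pending dropped), breaks at step 4 where #5 load() → 18 is illegal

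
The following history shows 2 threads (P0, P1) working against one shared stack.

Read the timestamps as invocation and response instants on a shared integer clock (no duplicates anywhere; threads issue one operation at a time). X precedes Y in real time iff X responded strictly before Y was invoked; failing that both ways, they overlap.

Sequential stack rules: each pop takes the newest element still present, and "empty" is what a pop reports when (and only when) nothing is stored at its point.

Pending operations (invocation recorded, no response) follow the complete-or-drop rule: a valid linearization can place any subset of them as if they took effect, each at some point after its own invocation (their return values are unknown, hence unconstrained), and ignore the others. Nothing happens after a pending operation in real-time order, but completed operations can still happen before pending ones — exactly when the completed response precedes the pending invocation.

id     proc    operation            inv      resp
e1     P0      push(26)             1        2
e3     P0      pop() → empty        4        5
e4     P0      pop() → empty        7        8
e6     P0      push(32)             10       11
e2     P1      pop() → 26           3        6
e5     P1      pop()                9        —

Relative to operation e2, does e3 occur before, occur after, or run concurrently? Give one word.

e3 spans [4,5], e2 spans [3,6]
the intervals overlap in both directions

concurrent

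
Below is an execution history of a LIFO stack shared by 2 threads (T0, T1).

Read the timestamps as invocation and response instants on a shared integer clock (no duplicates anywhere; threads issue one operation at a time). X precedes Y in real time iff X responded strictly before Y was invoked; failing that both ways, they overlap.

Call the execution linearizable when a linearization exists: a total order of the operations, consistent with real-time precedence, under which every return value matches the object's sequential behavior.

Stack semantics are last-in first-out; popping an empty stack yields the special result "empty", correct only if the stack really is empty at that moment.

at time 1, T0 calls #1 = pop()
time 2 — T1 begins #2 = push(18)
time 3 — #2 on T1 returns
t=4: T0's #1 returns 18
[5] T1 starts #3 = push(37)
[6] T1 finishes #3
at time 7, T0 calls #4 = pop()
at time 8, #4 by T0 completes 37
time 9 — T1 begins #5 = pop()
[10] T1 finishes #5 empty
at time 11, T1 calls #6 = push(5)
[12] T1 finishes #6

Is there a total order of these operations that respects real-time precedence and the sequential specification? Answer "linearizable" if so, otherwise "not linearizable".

linearizable

a witness: #2, #1, #3, #4, #5, #6
step 1: #2 push(18) — stack <18>
step 2: #1 pop() → 18 — stack <>
step 3: #3 push(37) — stack <37>
step 4: #4 pop() → 37 — stack <>
step 5: #5 pop() → empty — stack <>
step 6: #6 push(5) — stack <5>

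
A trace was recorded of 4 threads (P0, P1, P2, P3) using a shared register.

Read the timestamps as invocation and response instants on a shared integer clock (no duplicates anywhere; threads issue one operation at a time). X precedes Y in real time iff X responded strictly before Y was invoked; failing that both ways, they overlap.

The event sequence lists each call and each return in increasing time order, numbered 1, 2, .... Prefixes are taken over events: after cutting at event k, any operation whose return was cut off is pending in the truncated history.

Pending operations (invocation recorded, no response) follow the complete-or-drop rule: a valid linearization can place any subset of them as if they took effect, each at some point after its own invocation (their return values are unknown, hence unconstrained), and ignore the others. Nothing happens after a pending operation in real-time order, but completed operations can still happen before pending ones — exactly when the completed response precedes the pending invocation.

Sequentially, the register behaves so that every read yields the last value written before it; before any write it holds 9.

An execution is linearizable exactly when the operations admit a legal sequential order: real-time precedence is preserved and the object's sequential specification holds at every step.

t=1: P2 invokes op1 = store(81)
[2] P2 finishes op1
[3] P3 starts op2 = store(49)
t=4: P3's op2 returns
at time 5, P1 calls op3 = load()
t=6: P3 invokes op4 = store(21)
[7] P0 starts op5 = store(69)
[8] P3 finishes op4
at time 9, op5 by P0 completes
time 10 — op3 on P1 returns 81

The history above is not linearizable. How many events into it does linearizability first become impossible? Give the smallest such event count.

10

events 1..9 are linearizable; a witness order is op1, op2, op3, op4, op5:
after step 1 (op1 store(81)): value 81
after step 2 (op2 store(49)): value 49
after step 3 (op3 load() (pending, included)): value 49
after step 4 (op4 store(21)): value 21
after step 5 (op5 store(69)): value 69
event 10 — op3's response, time 10 — after it, nothing linearizes
one such order, op1, op2, op3, op4, op5, breaks at step 3 where op3 load() → 81 is illegal
one such order, op1, op2, op3, op5, op4, breaks at step 3 where op3 load() → 81 is illegal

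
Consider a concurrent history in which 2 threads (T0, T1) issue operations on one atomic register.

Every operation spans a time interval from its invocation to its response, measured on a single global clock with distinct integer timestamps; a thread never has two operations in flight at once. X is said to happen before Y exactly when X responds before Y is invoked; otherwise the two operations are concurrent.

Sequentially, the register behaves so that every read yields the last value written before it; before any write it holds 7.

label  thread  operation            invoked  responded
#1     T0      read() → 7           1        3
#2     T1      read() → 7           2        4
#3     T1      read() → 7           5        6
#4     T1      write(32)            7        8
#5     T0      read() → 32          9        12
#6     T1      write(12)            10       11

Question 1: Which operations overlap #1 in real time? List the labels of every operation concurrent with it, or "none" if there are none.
#1 runs from 1 to 3; window-overlapping ops are concurrent
#2 [2,4]: concurrent
#3 [5,6]: after
#4 [7,8]: after
#5 [9,12]: after
#6 [10,11]: after

#2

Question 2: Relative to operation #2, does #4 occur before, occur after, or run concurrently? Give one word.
#4 spans [7,8], #2 spans [2,4]
resp(#2)=4 < inv(#4)=7

after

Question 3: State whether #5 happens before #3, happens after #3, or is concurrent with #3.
#5 spans [9,12], #3 spans [5,6]
resp(#3)=6 < inv(#5)=9

after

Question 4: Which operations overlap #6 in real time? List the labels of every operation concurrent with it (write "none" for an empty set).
#6 spans [10,11]: anything still running between times 10 and 11 counts as concurrent
#1 [1,3]: before
#2 [2,4]: before
#3 [5,6]: before
#4 [7,8]: before
#5 [9,12]: concurrent

#5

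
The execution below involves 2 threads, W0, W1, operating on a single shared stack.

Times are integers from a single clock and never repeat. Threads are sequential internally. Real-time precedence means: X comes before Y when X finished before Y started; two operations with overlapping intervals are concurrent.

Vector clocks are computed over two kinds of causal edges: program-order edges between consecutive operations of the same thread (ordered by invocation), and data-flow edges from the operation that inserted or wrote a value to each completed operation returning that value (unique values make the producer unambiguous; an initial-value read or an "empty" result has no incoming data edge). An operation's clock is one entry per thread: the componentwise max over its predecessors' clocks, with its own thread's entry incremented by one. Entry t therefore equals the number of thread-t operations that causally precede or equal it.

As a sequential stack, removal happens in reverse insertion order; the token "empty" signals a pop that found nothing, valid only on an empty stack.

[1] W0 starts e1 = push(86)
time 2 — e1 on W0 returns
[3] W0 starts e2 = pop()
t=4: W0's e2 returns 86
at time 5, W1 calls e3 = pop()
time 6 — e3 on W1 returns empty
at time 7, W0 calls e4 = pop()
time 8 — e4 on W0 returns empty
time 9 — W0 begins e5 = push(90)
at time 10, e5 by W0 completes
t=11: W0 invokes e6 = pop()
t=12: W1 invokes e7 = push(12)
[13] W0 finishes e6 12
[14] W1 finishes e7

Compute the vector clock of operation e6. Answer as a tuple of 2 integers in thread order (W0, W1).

(5, 2)

e3 (invocation 5): nothing precedes it; W1's component alone gives (0, 1)
e1 (invocation 1): nothing precedes it; W0's component alone gives (1, 0)
e7 (invocation 12): componentwise max over VC(e3)=(0, 1), +1 at W1, giving (0, 2)
e2 (invocation 3): componentwise max over VC(e1)=(1, 0), +1 at W0, giving (2, 0)
e4 (invocation 7): componentwise max over VC(e2)=(2, 0), +1 at W0, giving (3, 0)
e5 (invocation 9): componentwise max over VC(e4)=(3, 0), +1 at W0, giving (4, 0)
e6 (invocation 11): componentwise max over VC(e5)=(4, 0), VC(e7)=(0, 2), +1 at W0, giving (5, 2)
target: VC(e6) = (5, 2)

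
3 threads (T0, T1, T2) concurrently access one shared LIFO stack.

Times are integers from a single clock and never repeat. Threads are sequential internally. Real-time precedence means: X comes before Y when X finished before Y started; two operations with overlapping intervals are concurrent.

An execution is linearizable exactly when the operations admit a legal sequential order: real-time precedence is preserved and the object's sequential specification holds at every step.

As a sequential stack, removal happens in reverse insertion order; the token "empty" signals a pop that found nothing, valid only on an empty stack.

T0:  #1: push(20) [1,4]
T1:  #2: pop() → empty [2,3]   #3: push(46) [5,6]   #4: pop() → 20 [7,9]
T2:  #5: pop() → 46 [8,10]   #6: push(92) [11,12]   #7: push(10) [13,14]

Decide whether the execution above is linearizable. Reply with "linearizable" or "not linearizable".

a witness: #2, #1, #3, #5, #4, #6, #7
1. #2 pop() → empty, leaving stack <>
2. #1 push(20), leaving stack <20>
3. #3 push(46), leaving stack <20,46>
4. #5 pop() → 46, leaving stack <20>
5. #4 pop() → 20, leaving stack <>
6. #6 push(92), leaving stack <92>
7. #7 push(10), leaving stack <92,10>

linearizable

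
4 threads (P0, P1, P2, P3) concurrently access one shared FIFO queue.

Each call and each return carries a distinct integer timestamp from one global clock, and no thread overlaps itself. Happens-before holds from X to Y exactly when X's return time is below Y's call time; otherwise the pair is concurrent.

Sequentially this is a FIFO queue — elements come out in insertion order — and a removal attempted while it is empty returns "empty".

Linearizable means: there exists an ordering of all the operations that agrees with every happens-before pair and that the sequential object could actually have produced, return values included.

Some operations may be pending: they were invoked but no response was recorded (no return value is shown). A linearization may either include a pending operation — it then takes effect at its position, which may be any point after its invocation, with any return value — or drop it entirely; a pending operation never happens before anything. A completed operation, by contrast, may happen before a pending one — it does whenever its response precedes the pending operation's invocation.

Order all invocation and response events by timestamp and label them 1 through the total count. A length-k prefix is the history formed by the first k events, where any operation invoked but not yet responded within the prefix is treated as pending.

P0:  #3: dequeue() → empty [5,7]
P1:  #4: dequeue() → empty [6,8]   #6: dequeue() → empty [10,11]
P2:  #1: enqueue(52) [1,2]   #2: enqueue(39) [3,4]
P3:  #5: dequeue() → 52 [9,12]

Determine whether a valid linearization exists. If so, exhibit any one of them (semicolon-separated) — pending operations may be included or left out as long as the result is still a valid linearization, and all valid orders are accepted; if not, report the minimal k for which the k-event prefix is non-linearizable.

not linearizable — minimal violating prefix: 7 events

events 1..6 are fine; event 7 — the response of #3 at time 7 — makes the prefix non-linearizable
the completed operations (3 total) allow one real-time order; the FIFO queue replay rejects it
include/drop combinations of the 1 pending operation (#4) were all tried; none helps
one such order, #1, #2, #3 (pending dropped), breaks at step 3 where #3 dequeue() → empty is illegal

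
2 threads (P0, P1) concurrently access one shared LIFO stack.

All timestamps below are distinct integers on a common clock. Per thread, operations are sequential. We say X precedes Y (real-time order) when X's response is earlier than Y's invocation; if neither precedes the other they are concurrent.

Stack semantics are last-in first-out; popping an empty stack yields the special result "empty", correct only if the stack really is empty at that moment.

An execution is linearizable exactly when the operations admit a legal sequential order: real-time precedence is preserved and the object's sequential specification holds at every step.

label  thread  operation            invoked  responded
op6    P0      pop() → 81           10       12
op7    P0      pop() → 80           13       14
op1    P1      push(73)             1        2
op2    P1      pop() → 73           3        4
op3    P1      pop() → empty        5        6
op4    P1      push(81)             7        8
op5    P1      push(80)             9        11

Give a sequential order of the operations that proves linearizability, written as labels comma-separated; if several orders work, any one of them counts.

after step 1 (op1 push(73)): stack <73>
after step 2 (op2 pop() → 73): stack <>
after step 3 (op3 pop() → empty): stack <>
after step 4 (op4 push(81)): stack <81>
after step 5 (op6 pop() → 81): stack <>
after step 6 (op5 push(80)): stack <80>
after step 7 (op7 pop() → 80): stack <>

op1, op2, op3, op4, op6, op5, op7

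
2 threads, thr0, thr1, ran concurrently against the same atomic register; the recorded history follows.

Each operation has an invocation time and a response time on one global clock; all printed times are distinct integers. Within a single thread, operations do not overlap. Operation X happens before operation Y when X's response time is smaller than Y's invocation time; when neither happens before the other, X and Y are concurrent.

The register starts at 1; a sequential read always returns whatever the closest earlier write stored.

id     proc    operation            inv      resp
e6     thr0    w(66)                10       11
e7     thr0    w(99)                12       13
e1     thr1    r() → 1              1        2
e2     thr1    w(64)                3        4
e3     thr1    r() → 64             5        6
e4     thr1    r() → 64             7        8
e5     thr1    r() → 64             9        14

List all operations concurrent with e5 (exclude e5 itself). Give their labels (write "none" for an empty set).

e6, e7

e5 spans [9,14]; an op avoiding the whole window 9..14 is ordered, any other is concurrent
e1 [1,2]: before
e2 [3,4]: before
e3 [5,6]: before
e4 [7,8]: before
e6 [10,11]: concurrent
e7 [12,13]: concurrent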